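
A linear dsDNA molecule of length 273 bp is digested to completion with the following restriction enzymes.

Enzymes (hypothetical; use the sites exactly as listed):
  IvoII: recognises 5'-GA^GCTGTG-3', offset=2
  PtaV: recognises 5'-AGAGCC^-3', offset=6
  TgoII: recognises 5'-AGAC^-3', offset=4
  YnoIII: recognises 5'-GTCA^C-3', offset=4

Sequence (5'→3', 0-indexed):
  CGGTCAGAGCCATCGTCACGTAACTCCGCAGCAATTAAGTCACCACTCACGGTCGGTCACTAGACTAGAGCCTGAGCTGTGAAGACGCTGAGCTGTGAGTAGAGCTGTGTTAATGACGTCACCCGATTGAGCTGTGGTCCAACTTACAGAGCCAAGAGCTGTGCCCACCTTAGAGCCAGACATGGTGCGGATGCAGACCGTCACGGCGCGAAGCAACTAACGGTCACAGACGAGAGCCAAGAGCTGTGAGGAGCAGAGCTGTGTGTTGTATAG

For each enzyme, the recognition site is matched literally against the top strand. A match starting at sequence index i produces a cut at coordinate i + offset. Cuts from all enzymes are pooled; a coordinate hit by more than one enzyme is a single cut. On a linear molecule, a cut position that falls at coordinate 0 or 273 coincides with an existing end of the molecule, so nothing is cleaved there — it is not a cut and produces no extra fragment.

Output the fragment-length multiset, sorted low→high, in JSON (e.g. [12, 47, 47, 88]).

[3,4,4,4,5,5,5,6,7,7,7,9,11,11,12,15,16,17,17,18,20,23,23,24]

Site scan:
  IvoII (GAGCTGTG, off=2): starts [73, 89, 101, 128, 155, 240, 255] → cuts [75, 91, 103, 130, 157, 242, 257]
  PtaV (AGAGCC, off=6): starts [5, 66, 147, 171, 232] → cuts [11, 72, 153, 177, 238]
  TgoII (AGAC, off=4): starts [61, 82, 177, 194, 227] → cuts [65, 86, 181, 198, 231]
  YnoIII (GTCAC, off=4): starts [14, 38, 55, 117, 199, 222] → cuts [18, 42, 59, 121, 203, 226]

All cut coordinates (distinct, sorted): [11, 18, 42, 59, 65, 72, 75, 86, 91, 103, 121, 130, 153, 157, 177, 181, 198, 203, 226, 231, 238, 242, 257]

Fragments:
  [0,11): 11 bp
  [11,18): 7 bp
  [18,42): 24 bp
  [42,59): 17 bp
  [59,65): 6 bp
  [65,72): 7 bp
  [72,75): 3 bp
  [75,86): 11 bp
  [86,91): 5 bp
  [91,103): 12 bp
  [103,121): 18 bp
  [121,130): 9 bp
  [130,153): 23 bp
  [153,157): 4 bp
  [157,177): 20 bp
  [177,181): 4 bp
  [181,198): 17 bp
  [198,203): 5 bp
  [203,226): 23 bp
  [226,231): 5 bp
  [231,238): 7 bp
  [238,242): 4 bp
  [242,257): 15 bp
  [257,273): 16 bp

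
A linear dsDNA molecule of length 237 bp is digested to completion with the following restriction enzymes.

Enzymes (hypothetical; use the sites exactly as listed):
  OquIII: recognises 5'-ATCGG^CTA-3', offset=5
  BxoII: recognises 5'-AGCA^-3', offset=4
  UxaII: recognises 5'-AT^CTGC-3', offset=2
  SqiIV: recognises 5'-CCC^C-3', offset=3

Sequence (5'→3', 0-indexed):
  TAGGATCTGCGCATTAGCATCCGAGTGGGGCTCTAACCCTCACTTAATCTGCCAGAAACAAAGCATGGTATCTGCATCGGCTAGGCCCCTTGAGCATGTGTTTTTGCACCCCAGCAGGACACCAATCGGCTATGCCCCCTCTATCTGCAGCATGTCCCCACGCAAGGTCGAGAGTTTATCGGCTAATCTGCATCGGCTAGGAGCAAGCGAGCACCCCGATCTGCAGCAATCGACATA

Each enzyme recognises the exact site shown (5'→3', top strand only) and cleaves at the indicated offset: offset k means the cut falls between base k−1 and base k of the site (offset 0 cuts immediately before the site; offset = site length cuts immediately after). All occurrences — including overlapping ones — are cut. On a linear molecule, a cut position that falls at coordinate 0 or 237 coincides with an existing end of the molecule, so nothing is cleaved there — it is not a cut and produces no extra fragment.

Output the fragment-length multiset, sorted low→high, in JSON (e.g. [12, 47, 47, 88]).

Per-enzyme occurrences:
  OquIII (ATCGGCTA, off=5): starts [75, 124, 177, 191] → cuts [80, 129, 182, 196]
  BxoII (AGCA, off=4): starts [15, 61, 92, 112, 148, 201, 209, 224] → cuts [19, 65, 96, 116, 152, 205, 213, 228]
  UxaII (ATCTGC, off=2): starts [4, 46, 69, 142, 185, 218] → cuts [6, 48, 71, 144, 187, 220]
  SqiIV (CCCC, off=3): starts [85, 108, 134, 135, 155, 213] → cuts [88, 111, 137, 138, 158, 216]

Pooled cuts: [6, 19, 48, 65, 71, 80, 88, 96, 111, 116, 129, 137, 138, 144, 152, 158, 182, 187, 196, 205, 213, 216, 220, 228]

Fragments:
  [0,6): 6 bp
  [6,19): 13 bp
  [19,48): 29 bp
  [48,65): 17 bp
  [65,71): 6 bp
  [71,80): 9 bp
  [80,88): 8 bp
  [88,96): 8 bp
  [96,111): 15 bp
  [111,116): 5 bp
  [116,129): 13 bp
  [129,137): 8 bp
  [137,138): 1 bp
  [138,144): 6 bp
  [144,152): 8 bp
  [152,158): 6 bp
  [158,182): 24 bp
  [182,187): 5 bp
  [187,196): 9 bp
  [196,205): 9 bp
  [205,213): 8 bp
  [213,216): 3 bp
  [216,220): 4 bp
  [220,228): 8 bp
  [228,237): 9 bp

[1,3,4,5,5,6,6,6,6,8,8,8,8,8,8,9,9,9,9,13,13,15,17,24,29]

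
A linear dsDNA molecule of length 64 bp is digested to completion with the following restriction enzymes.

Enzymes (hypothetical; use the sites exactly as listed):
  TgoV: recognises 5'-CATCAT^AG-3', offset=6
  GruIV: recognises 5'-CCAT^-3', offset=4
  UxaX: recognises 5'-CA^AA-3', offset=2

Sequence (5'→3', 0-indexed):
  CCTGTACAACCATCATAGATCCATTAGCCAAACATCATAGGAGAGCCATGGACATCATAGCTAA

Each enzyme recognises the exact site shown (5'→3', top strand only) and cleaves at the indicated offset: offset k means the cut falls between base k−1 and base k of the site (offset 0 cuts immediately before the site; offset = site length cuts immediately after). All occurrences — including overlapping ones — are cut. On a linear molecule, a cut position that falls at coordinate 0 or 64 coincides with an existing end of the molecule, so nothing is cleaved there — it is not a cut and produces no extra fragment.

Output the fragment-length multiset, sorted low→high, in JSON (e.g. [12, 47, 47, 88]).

[3,6,6,8,8,9,11,13]

Scan for sites:
  TgoV (CATCATAG, off=6): starts [10, 32, 52] → cuts [16, 38, 58]
  GruIV (CCAT, off=4): starts [9, 20, 45] → cuts [13, 24, 49]
  UxaX (CAAA, off=2): starts [28] → cuts [30]

Pooled cuts: [13, 16, 24, 30, 38, 49, 58]

Fragments:
  [0,13): 13 bp
  [13,16): 3 bp
  [16,24): 8 bp
  [24,30): 6 bp
  [30,38): 8 bp
  [38,49): 11 bp
  [49,58): 9 bp
  [58,64): 6 bp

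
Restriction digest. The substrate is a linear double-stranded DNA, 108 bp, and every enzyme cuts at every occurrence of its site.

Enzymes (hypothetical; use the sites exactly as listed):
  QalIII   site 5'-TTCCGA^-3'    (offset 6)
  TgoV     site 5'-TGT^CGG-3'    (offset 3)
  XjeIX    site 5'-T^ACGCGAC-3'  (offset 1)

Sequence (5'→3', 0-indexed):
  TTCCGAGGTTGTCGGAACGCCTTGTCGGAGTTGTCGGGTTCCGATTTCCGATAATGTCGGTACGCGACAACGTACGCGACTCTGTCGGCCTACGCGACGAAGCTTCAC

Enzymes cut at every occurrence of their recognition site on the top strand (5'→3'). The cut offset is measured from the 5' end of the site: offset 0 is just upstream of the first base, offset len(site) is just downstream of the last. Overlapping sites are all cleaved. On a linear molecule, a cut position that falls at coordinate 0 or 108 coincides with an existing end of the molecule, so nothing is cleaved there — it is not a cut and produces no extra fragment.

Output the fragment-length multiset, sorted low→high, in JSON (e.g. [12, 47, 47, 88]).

Per-enzyme occurrences:
  QalIII (TTCCGA, off=6): starts [0, 38, 45] → cuts [6, 44, 51]
  TgoV (TGTCGG, off=3): starts [9, 22, 31, 54, 82] → cuts [12, 25, 34, 57, 85]
  XjeIX (TACGCGAC, off=1): starts [60, 72, 90] → cuts [61, 73, 91]

Pooled cuts: [6, 12, 25, 34, 44, 51, 57, 61, 73, 85, 91]

Fragment lengths:
  [0,6): 6 bp
  [6,12): 6 bp
  [12,25): 13 bp
  [25,34): 9 bp
  [34,44): 10 bp
  [44,51): 7 bp
  [51,57): 6 bp
  [57,61): 4 bp
  [61,73): 12 bp
  [73,85): 12 bp
  [85,91): 6 bp
  [91,108): 17 bp

[4,6,6,6,6,7,9,10,12,12,13,17]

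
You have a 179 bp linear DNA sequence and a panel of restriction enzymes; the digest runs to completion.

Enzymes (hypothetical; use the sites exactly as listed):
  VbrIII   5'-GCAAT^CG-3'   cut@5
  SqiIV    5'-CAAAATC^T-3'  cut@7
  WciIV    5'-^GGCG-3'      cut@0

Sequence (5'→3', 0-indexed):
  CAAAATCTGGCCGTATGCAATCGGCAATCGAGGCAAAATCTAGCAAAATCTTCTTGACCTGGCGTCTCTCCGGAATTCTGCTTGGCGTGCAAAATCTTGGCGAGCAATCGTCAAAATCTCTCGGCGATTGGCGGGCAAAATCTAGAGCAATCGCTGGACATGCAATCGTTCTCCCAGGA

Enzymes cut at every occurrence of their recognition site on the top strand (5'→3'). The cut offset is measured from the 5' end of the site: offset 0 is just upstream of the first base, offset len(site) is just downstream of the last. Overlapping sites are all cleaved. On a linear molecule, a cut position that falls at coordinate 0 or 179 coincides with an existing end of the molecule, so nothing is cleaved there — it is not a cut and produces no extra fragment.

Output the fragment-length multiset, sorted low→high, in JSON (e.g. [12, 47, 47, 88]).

Scan for sites:
  VbrIII (GCAATCG, off=5): starts [16, 23, 103, 146, 161] → cuts [21, 28, 108, 151, 166]
  SqiIV (CAAAATCT, off=7): starts [0, 33, 43, 89, 111, 135] → cuts [7, 40, 50, 96, 118, 142]
  WciIV (GGCG, off=0): starts [60, 83, 98, 122, 129] → cuts [60, 83, 98, 122, 129]

Pooled cuts: [7, 21, 28, 40, 50, 60, 83, 96, 98, 108, 118, 122, 129, 142, 151, 166]

Fragment lengths:
  [0,7): 7 bp
  [7,21): 14 bp
  [21,28): 7 bp
  [28,40): 12 bp
  [40,50): 10 bp
  [50,60): 10 bp
  [60,83): 23 bp
  [83,96): 13 bp
  [96,98): 2 bp
  [98,108): 10 bp
  [108,118): 10 bp
  [118,122): 4 bp
  [122,129): 7 bp
  [129,142): 13 bp
  [142,151): 9 bp
  [151,166): 15 bp
  [166,179): 13 bp

[2,4,7,7,7,9,10,10,10,10,12,13,13,13,14,15,23]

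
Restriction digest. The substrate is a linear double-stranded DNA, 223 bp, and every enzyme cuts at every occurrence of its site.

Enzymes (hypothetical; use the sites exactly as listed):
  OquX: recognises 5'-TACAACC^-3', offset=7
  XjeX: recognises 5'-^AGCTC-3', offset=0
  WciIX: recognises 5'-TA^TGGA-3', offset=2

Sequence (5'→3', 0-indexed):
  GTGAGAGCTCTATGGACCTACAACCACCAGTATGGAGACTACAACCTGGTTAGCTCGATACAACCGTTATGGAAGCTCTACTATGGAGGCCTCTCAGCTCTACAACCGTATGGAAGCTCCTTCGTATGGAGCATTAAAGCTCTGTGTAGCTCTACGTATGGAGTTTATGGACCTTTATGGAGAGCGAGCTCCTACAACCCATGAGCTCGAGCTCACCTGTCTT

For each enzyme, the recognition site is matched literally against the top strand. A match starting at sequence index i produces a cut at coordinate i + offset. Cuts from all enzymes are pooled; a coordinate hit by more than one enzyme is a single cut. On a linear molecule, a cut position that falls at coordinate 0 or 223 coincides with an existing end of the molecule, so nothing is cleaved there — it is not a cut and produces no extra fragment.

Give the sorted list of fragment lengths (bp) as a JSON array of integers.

[3,4,4,4,4,5,5,6,7,7,9,9,10,10,10,11,11,12,12,12,13,13,14,14,14]

Scan for sites:
  OquX (TACAACC, off=7): starts [18, 39, 58, 100, 192] → cuts [25, 46, 65, 107, 199]
  XjeX (AGCTC, off=0): starts [5, 51, 73, 95, 114, 137, 147, 186, 203, 209] → cuts [5, 51, 73, 95, 114, 137, 147, 186, 203, 209]
  WciIX (TATGGA, off=2): starts [10, 30, 67, 81, 108, 124, 156, 165, 175] → cuts [12, 32, 69, 83, 110, 126, 158, 167, 177]

Pooled cuts: [5, 12, 25, 32, 46, 51, 65, 69, 73, 83, 95, 107, 110, 114, 126, 137, 147, 158, 167, 177, 186, 199, 203, 209]

Fragment lengths:
  [0,5): 5 bp
  [5,12): 7 bp
  [12,25): 13 bp
  [25,32): 7 bp
  [32,46): 14 bp
  [46,51): 5 bp
  [51,65): 14 bp
  [65,69): 4 bp
  [69,73): 4 bp
  [73,83): 10 bp
  [83,95): 12 bp
  [95,107): 12 bp
  [107,110): 3 bp
  [110,114): 4 bp
  [114,126): 12 bp
  [126,137): 11 bp
  [137,147): 10 bp
  [147,158): 11 bp
  [158,167): 9 bp
  [167,177): 10 bp
  [177,186): 9 bp
  [186,199): 13 bp
  [199,203): 4 bp
  [203,209): 6 bp
  [209,223): 14 bp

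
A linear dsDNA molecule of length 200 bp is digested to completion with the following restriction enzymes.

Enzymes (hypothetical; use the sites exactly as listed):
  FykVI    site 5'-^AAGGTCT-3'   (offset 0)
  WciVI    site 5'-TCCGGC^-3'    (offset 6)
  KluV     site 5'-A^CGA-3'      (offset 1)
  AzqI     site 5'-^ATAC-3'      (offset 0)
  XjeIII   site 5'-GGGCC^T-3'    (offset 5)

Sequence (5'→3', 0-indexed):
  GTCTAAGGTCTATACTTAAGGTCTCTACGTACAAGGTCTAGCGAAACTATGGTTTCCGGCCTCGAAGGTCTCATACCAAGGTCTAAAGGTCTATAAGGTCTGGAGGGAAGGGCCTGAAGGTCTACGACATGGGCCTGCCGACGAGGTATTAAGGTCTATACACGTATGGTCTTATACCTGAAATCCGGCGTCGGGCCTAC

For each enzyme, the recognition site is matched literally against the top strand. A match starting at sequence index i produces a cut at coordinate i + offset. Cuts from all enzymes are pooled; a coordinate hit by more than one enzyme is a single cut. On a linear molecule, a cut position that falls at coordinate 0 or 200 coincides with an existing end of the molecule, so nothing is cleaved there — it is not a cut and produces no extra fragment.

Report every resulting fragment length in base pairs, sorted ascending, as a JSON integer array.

Site scan:
  FykVI AAGGTCT/0: at [4, 17, 32, 64, 77, 85, 94, 116, 150] ⇒ [4, 17, 32, 64, 77, 85, 94, 116, 150]
  WciVI TCCGGC/6: at [54, 183] ⇒ [60, 189]
  KluV ACGA/1: at [123, 140] ⇒ [124, 141]
  AzqI ATAC/0: at [11, 72, 157, 173] ⇒ [11, 72, 157, 173]
  XjeIII GGGCCT/5: at [109, 130, 192] ⇒ [114, 135, 197]

Pooled cuts: [4, 11, 17, 32, 60, 64, 72, 77, 85, 94, 114, 116, 124, 135, 141, 150, 157, 173, 189, 197]

Fragment lengths:
  [0,4): 4 bp
  [4,11): 7 bp
  [11,17): 6 bp
  [17,32): 15 bp
  [32,60): 28 bp
  [60,64): 4 bp
  [64,72): 8 bp
  [72,77): 5 bp
  [77,85): 8 bp
  [85,94): 9 bp
  [94,114): 20 bp
  [114,116): 2 bp
  [116,124): 8 bp
  [124,135): 11 bp
  [135,141): 6 bp
  [141,150): 9 bp
  [150,157): 7 bp
  [157,173): 16 bp
  [173,189): 16 bp
  [189,197): 8 bp
  [197,200): 3 bp

[2,3,4,4,5,6,6,7,7,8,8,8,8,9,9,11,15,16,16,20,28]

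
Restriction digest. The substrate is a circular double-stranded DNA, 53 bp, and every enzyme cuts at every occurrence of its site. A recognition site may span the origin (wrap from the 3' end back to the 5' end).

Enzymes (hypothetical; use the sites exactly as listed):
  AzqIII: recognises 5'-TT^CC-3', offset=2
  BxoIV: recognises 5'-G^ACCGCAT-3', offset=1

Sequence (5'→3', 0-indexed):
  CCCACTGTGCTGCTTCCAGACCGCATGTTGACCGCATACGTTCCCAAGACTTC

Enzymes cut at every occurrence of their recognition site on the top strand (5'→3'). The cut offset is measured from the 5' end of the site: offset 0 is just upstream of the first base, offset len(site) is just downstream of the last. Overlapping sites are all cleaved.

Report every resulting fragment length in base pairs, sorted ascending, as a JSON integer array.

Scan for sites:
  AzqIII (TTCC, off=2): starts [13, 40, 50] → cuts [15, 42, 52]
  BxoIV (GACCGCAT, off=1): starts [18, 29] → cuts [19, 30]

All cut coordinates (distinct, sorted): [15, 19, 30, 42, 52]

Fragments:
  15→19: 4 bp
  19→30: 11 bp
  30→42: 12 bp
  42→52: 10 bp
  52→15 (wrap): 53-52+15 = 16 bp

[4,10,11,12,16]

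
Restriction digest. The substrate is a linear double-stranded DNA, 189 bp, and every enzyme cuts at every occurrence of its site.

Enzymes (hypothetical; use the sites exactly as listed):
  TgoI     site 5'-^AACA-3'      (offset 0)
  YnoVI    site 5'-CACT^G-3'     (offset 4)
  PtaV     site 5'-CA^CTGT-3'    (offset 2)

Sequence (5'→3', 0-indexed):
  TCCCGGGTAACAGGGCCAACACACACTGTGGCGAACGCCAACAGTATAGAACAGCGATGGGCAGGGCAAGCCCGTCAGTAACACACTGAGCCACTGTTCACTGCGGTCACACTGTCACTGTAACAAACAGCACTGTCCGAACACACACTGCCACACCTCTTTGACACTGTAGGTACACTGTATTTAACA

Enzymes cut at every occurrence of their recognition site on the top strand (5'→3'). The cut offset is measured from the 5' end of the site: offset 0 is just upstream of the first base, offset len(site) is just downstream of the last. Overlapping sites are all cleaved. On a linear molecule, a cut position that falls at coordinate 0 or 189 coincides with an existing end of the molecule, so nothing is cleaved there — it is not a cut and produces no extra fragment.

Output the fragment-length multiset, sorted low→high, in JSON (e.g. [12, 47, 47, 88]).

[2,2,2,2,2,2,2,2,4,4,4,5,6,6,7,7,8,8,8,9,9,9,10,10,12,17,30]

Per-enzyme occurrences:
  TgoI AACA/0: at [8, 17, 39, 49, 79, 121, 125, 139, 185] ⇒ [8, 17, 39, 49, 79, 121, 125, 139, 185]
  YnoVI CACTG/4: at [23, 83, 91, 98, 109, 115, 130, 145, 164, 175] ⇒ [27, 87, 95, 102, 113, 119, 134, 149, 168, 179]
  PtaV CACTGT/2: at [23, 91, 109, 115, 130, 164, 175] ⇒ [25, 93, 111, 117, 132, 166, 177]

Pooled cuts: [8, 17, 25, 27, 39, 49, 79, 87, 93, 95, 102, 111, 113, 117, 119, 121, 125, 132, 134, 139, 149, 166, 168, 177, 179, 185]

Fragment lengths:
  [0,8): 8 bp
  [8,17): 9 bp
  [17,25): 8 bp
  [25,27): 2 bp
  [27,39): 12 bp
  [39,49): 10 bp
  [49,79): 30 bp
  [79,87): 8 bp
  [87,93): 6 bp
  [93,95): 2 bp
  [95,102): 7 bp
  [102,111): 9 bp
  [111,113): 2 bp
  [113,117): 4 bp
  [117,119): 2 bp
  [119,121): 2 bp
  [121,125): 4 bp
  [125,132): 7 bp
  [132,134): 2 bp
  [134,139): 5 bp
  [139,149): 10 bp
  [149,166): 17 bp
  [166,168): 2 bp
  [168,177): 9 bp
  [177,179): 2 bp
  [179,185): 6 bp
  [185,189): 4 bp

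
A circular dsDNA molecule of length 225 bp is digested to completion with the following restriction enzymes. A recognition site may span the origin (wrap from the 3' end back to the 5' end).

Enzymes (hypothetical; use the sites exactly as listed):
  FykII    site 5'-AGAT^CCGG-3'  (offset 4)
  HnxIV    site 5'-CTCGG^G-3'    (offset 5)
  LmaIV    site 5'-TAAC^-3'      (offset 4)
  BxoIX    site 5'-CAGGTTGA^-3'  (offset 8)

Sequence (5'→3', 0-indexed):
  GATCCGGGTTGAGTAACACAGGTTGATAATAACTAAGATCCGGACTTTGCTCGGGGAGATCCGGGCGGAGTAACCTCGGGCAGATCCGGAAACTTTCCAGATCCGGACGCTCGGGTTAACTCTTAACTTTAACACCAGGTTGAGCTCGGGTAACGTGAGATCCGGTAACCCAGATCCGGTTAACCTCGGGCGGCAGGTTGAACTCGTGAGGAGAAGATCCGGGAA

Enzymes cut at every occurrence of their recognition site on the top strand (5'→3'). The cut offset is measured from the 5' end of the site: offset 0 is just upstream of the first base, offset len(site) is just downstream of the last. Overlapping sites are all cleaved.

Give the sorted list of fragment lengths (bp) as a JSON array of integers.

[5,5,5,6,6,6,6,6,6,6,7,7,7,8,9,9,10,10,12,12,14,14,15,17,17]

Per-enzyme occurrences:
  FykII (AGATCCGG, off=4): starts [35, 56, 81, 98, 157, 171, 214, 224] → cuts [3, 39, 60, 85, 102, 161, 175, 218]
  HnxIV (CTCGGG, off=5): starts [49, 74, 109, 144, 184] → cuts [54, 79, 114, 149, 189]
  LmaIV (TAAC, off=4): starts [13, 29, 70, 116, 123, 129, 150, 165, 180] → cuts [17, 33, 74, 120, 127, 133, 154, 169, 184]
  BxoIX (CAGGTTGA, off=8): starts [18, 135, 193] → cuts [26, 143, 201]

All cut coordinates (distinct, sorted): [3, 17, 26, 33, 39, 54, 60, 74, 79, 85, 102, 114, 120, 127, 133, 143, 149, 154, 161, 169, 175, 184, 189, 201, 218]

Fragment lengths:
  3→17: 14 bp
  17→26: 9 bp
  26→33: 7 bp
  33→39: 6 bp
  39→54: 15 bp
  54→60: 6 bp
  60→74: 14 bp
  74→79: 5 bp
  79→85: 6 bp
  85→102: 17 bp
  102→114: 12 bp
  114→120: 6 bp
  120→127: 7 bp
  127→133: 6 bp
  133→143: 10 bp
  143→149: 6 bp
  149→154: 5 bp
  154→161: 7 bp
  161→169: 8 bp
  169→175: 6 bp
  175→184: 9 bp
  184→189: 5 bp
  189→201: 12 bp
  201→218: 17 bp
  218→3 (wrap): 225-218+3 = 10 bp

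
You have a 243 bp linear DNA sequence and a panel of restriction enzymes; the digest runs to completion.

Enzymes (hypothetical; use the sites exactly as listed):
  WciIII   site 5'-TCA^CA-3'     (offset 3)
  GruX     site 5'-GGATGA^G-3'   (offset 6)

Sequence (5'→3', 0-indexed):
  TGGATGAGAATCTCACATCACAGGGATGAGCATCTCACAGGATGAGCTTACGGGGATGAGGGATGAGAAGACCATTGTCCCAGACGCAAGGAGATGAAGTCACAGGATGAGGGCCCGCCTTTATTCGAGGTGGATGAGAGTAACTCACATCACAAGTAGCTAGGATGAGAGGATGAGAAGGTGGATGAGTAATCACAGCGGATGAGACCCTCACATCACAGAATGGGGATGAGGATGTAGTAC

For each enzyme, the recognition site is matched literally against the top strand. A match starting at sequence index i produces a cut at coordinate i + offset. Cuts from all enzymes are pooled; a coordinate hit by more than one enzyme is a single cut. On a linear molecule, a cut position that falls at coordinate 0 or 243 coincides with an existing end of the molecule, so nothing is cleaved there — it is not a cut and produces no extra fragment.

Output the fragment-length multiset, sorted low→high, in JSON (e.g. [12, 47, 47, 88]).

Per-enzyme occurrences:
  WciIII (TCACA, off=3): starts [12, 17, 34, 99, 144, 149, 192, 210, 215] → cuts [15, 20, 37, 102, 147, 152, 195, 213, 218]
  GruX (GGATGAG, off=6): starts [1, 23, 39, 53, 60, 104, 131, 162, 170, 182, 199, 226] → cuts [7, 29, 45, 59, 66, 110, 137, 168, 176, 188, 205, 232]

All cut coordinates (distinct, sorted): [7, 15, 20, 29, 37, 45, 59, 66, 102, 110, 137, 147, 152, 168, 176, 188, 195, 205, 213, 218, 232]

Fragment lengths:
  [0,7): 7 bp
  [7,15): 8 bp
  [15,20): 5 bp
  [20,29): 9 bp
  [29,37): 8 bp
  [37,45): 8 bp
  [45,59): 14 bp
  [59,66): 7 bp
  [66,102): 36 bp
  [102,110): 8 bp
  [110,137): 27 bp
  [137,147): 10 bp
  [147,152): 5 bp
  [152,168): 16 bp
  [168,176): 8 bp
  [176,188): 12 bp
  [188,195): 7 bp
  [195,205): 10 bp
  [205,213): 8 bp
  [213,218): 5 bp
  [218,232): 14 bp
  [232,243): 11 bp

[5,5,5,7,7,7,8,8,8,8,8,8,9,10,10,11,12,14,14,16,27,36]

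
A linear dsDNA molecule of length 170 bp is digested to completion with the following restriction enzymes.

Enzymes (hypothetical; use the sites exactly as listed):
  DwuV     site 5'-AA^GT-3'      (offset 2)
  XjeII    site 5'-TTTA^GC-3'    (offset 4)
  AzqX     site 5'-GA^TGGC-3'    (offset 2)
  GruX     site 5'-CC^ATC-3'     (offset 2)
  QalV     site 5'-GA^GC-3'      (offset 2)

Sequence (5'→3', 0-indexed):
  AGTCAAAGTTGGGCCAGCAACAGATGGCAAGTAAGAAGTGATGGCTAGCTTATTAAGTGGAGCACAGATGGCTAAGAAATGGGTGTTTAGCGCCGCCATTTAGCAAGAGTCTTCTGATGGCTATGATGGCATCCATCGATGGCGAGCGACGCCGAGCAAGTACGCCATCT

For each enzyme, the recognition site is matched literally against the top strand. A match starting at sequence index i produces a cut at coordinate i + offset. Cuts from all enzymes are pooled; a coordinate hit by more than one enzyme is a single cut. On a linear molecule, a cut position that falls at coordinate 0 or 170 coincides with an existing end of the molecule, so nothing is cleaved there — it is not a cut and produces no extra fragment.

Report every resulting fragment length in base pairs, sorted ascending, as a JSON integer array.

[4,4,4,5,5,6,6,7,7,7,7,8,9,10,13,15,15,17,21]

Scan for sites:
  DwuV AAGT/2: at [5, 28, 35, 54, 157] ⇒ [7, 30, 37, 56, 159]
  XjeII TTTAGC/4: at [85, 98] ⇒ [89, 102]
  AzqX GATGGC/2: at [22, 39, 66, 115, 124, 137] ⇒ [24, 41, 68, 117, 126, 139]
  GruX CCATC/2: at [132, 164] ⇒ [134, 166]
  QalV GAGC/2: at [59, 143, 153] ⇒ [61, 145, 155]

All cut coordinates (distinct, sorted): [7, 24, 30, 37, 41, 56, 61, 68, 89, 102, 117, 126, 134, 139, 145, 155, 159, 166]

Fragment lengths:
  [0,7): 7 bp
  [7,24): 17 bp
  [24,30): 6 bp
  [30,37): 7 bp
  [37,41): 4 bp
  [41,56): 15 bp
  [56,61): 5 bp
  [61,68): 7 bp
  [68,89): 21 bp
  [89,102): 13 bp
  [102,117): 15 bp
  [117,126): 9 bp
  [126,134): 8 bp
  [134,139): 5 bp
  [139,145): 6 bp
  [145,155): 10 bp
  [155,159): 4 bp
  [159,166): 7 bp
  [166,170): 4 bp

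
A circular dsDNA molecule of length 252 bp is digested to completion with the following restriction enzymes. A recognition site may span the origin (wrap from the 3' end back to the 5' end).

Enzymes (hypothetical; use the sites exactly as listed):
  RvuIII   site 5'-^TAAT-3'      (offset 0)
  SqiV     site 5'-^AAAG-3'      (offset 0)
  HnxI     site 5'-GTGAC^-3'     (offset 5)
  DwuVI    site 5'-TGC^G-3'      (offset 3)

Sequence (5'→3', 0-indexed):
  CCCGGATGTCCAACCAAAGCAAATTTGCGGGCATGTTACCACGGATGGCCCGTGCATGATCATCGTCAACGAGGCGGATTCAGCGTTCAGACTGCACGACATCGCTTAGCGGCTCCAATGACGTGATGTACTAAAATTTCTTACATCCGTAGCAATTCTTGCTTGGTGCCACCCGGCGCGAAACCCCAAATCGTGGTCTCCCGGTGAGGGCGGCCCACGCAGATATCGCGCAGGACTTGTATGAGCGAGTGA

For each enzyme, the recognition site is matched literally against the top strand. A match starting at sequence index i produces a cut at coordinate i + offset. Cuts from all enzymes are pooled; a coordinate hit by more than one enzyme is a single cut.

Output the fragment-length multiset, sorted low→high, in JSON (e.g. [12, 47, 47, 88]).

Per-enzyme occurrences:
  RvuIII (TAAT, off=0): no sites
  SqiV AAAG/0: at [15] ⇒ [15]
  HnxI GTGAC/5: at [248] ⇒ [1]
  DwuVI TGCG/3: at [25] ⇒ [28]

Pooled cuts: [1, 15, 28]

Fragments:
  1→15: 14 bp
  15→28: 13 bp
  28→1 (wrap): 252-28+1 = 225 bp

[13,14,225]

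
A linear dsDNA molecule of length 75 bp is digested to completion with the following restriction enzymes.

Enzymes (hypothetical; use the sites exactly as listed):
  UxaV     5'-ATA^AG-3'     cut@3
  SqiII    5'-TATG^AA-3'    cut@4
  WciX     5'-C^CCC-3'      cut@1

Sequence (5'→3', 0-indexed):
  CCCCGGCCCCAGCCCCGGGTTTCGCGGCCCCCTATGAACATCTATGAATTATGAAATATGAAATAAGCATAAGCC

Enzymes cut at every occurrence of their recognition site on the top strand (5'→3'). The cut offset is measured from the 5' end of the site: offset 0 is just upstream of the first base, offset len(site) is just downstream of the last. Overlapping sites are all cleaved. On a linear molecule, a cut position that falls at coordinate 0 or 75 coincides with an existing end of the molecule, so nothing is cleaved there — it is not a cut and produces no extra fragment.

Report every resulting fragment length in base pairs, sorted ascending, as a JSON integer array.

Scan for sites:
  UxaV ATAAG/3: at [62, 68] ⇒ [65, 71]
  SqiII TATGAA/4: at [32, 42, 49, 56] ⇒ [36, 46, 53, 60]
  WciX CCCC/1: at [0, 6, 12, 27, 28] ⇒ [1, 7, 13, 28, 29]

All cut coordinates (distinct, sorted): [1, 7, 13, 28, 29, 36, 46, 53, 60, 65, 71]

Fragments:
  [0,1): 1 bp
  [1,7): 6 bp
  [7,13): 6 bp
  [13,28): 15 bp
  [28,29): 1 bp
  [29,36): 7 bp
  [36,46): 10 bp
  [46,53): 7 bp
  [53,60): 7 bp
  [60,65): 5 bp
  [65,71): 6 bp
  [71,75): 4 bp

[1,1,4,5,6,6,6,7,7,7,10,15]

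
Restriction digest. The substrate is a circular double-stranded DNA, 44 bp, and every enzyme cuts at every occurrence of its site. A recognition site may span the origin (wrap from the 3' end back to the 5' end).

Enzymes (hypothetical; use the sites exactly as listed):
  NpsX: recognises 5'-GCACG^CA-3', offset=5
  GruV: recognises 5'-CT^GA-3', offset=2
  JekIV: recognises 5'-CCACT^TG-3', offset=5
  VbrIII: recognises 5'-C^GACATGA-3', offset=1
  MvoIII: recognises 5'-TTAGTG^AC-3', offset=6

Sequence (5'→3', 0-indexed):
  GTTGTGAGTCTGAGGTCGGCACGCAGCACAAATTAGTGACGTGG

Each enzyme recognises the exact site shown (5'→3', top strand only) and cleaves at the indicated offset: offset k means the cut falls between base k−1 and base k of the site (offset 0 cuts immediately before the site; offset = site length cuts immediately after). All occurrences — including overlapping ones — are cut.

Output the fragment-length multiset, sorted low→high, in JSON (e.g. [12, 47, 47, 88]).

Site scan:
  NpsX (GCACGCA, off=5): starts [18] → cuts [23]
  GruV (CTGA, off=2): starts [9] → cuts [11]
  JekIV (CCACTTG, off=5): no sites
  VbrIII (CGACATGA, off=1): no sites
  MvoIII (TTAGTGAC, off=6): starts [32] → cuts [38]

Pooled cuts: [11, 23, 38]

Fragment lengths:
  11→23: 12 bp
  23→38: 15 bp
  38→11 (wrap): 44-38+11 = 17 bp

[12,15,17]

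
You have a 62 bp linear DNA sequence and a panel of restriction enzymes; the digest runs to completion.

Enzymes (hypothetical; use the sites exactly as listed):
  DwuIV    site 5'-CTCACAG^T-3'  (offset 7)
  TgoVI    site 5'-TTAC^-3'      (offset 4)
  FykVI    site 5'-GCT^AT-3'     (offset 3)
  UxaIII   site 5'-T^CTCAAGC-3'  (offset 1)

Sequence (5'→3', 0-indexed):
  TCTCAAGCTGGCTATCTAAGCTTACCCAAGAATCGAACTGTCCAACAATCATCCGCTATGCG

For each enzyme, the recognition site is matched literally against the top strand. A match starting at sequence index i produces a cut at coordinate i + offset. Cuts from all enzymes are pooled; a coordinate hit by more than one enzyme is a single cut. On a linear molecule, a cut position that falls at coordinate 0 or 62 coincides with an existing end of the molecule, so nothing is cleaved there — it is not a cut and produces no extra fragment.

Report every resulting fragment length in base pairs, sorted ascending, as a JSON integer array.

[1,5,12,12,32]

Scan for sites:
  DwuIV (CTCACAGT, off=7): no sites
  TgoVI TTAC/4: at [21] ⇒ [25]
  FykVI GCTAT/3: at [10, 54] ⇒ [13, 57]
  UxaIII TCTCAAGC/1: at [0] ⇒ [1]

Pooled cuts: [1, 13, 25, 57]

Fragment lengths:
  [0,1): 1 bp
  [1,13): 12 bp
  [13,25): 12 bp
  [25,57): 32 bp
  [57,62): 5 bp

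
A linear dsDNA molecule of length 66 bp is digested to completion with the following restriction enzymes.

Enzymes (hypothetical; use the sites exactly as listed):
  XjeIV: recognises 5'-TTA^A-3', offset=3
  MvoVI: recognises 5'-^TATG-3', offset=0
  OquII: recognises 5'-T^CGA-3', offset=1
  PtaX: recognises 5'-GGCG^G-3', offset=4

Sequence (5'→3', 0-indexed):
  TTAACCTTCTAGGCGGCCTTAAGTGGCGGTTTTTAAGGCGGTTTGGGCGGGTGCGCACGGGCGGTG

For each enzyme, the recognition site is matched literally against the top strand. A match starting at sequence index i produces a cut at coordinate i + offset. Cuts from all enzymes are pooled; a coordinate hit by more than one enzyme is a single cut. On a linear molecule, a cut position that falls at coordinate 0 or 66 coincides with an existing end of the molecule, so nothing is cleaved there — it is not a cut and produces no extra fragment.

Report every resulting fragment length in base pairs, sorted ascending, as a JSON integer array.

Site scan:
  XjeIV (TTAA, off=3): starts [0, 18, 32] → cuts [3, 21, 35]
  MvoVI (TATG, off=0): no sites
  OquII (TCGA, off=1): no sites
  PtaX (GGCGG, off=4): starts [11, 24, 36, 45, 59] → cuts [15, 28, 40, 49, 63]

Pooled cuts: [3, 15, 21, 28, 35, 40, 49, 63]

Fragments:
  [0,3): 3 bp
  [3,15): 12 bp
  [15,21): 6 bp
  [21,28): 7 bp
  [28,35): 7 bp
  [35,40): 5 bp
  [40,49): 9 bp
  [49,63): 14 bp
  [63,66): 3 bp

[3,3,5,6,7,7,9,12,14]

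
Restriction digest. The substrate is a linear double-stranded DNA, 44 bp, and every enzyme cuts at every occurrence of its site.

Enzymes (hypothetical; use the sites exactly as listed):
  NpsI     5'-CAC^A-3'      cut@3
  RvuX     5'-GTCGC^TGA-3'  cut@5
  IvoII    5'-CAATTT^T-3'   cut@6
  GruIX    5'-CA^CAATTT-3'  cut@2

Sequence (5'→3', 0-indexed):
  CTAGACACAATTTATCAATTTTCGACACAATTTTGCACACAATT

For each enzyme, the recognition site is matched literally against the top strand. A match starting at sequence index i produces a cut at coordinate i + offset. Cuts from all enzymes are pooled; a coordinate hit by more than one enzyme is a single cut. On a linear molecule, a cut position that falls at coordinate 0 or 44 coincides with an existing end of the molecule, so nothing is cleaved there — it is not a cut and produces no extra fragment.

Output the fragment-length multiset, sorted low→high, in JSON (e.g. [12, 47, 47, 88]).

[1,1,2,4,5,5,6,7,13]

Scan for sites:
  NpsI CACA/3: at [5, 25, 35, 37] ⇒ [8, 28, 38, 40]
  RvuX (GTCGCTGA, off=5): no sites
  IvoII CAATTTT/6: at [15, 27] ⇒ [21, 33]
  GruIX CACAATTT/2: at [5, 25] ⇒ [7, 27]

Pooled cuts: [7, 8, 21, 27, 28, 33, 38, 40]

Fragments:
  [0,7): 7 bp
  [7,8): 1 bp
  [8,21): 13 bp
  [21,27): 6 bp
  [27,28): 1 bp
  [28,33): 5 bp
  [33,38): 5 bp
  [38,40): 2 bp
  [40,44): 4 bp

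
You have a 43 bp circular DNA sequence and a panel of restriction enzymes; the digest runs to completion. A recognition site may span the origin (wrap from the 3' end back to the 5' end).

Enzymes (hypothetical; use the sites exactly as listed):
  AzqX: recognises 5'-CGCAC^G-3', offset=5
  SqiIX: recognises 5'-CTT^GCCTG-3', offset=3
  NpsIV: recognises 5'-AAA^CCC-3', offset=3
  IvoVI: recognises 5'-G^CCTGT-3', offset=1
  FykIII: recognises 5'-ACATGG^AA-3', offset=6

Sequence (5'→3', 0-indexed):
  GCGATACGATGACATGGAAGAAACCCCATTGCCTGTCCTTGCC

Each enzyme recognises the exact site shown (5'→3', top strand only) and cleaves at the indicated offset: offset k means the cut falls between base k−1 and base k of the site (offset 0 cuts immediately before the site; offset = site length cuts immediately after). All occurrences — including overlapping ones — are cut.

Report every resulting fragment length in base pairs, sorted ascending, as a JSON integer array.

[6,8,29]

Scan for sites:
  AzqX (CGCACG, off=5): no sites
  SqiIX (CTTGCCTG, off=3): no sites
  NpsIV (AAACCC, off=3): starts [20] → cuts [23]
  IvoVI (GCCTGT, off=1): starts [30] → cuts [31]
  FykIII (ACATGGAA, off=6): starts [11] → cuts [17]

Pooled cuts: [17, 23, 31]

Fragment lengths:
  17→23: 6 bp
  23→31: 8 bp
  31→17 (wrap): 43-31+17 = 29 bp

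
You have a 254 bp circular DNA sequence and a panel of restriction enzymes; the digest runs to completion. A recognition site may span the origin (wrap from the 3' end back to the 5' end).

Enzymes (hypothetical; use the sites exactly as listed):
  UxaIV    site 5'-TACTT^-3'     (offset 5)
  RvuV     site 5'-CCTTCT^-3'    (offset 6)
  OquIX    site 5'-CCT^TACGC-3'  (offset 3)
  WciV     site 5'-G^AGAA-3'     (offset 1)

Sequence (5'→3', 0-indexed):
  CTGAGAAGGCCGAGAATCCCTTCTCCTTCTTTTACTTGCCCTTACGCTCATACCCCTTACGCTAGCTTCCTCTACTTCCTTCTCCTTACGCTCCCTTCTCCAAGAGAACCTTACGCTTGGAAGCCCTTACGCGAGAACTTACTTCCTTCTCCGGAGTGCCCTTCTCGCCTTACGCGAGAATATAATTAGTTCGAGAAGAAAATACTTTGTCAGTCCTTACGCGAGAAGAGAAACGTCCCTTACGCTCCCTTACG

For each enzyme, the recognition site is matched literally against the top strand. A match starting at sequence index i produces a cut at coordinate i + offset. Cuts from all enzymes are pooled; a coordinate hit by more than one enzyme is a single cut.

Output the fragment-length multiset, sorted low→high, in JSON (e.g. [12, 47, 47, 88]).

Site scan:
  UxaIV (TACTT, off=5): starts [32, 72, 139, 202] → cuts [37, 77, 144, 207]
  RvuV (CCTTCT, off=6): starts [18, 24, 77, 93, 144, 159] → cuts [24, 30, 83, 99, 150, 165]
  OquIX (CCTTACGC, off=3): starts [39, 54, 83, 108, 124, 167, 214, 237, 247] → cuts [42, 57, 86, 111, 127, 170, 217, 240, 250]
  WciV (GAGAA, off=1): starts [2, 11, 103, 132, 175, 192, 222, 227] → cuts [3, 12, 104, 133, 176, 193, 223, 228]

Pooled cuts: [3, 12, 24, 30, 37, 42, 57, 77, 83, 86, 99, 104, 111, 127, 133, 144, 150, 165, 170, 176, 193, 207, 217, 223, 228, 240, 250]

Fragment lengths:
  3→12: 9 bp
  12→24: 12 bp
  24→30: 6 bp
  30→37: 7 bp
  37→42: 5 bp
  42→57: 15 bp
  57→77: 20 bp
  77→83: 6 bp
  83→86: 3 bp
  86→99: 13 bp
  99→104: 5 bp
  104→111: 7 bp
  111→127: 16 bp
  127→133: 6 bp
  133→144: 11 bp
  144→150: 6 bp
  150→165: 15 bp
  165→170: 5 bp
  170→176: 6 bp
  176→193: 17 bp
  193→207: 14 bp
  207→217: 10 bp
  217→223: 6 bp
  223→228: 5 bp
  228→240: 12 bp
  240→250: 10 bp
  250→3 (wrap): 254-250+3 = 7 bp

[3,5,5,5,5,6,6,6,6,6,6,7,7,7,9,10,10,11,12,12,13,14,15,15,16,17,20]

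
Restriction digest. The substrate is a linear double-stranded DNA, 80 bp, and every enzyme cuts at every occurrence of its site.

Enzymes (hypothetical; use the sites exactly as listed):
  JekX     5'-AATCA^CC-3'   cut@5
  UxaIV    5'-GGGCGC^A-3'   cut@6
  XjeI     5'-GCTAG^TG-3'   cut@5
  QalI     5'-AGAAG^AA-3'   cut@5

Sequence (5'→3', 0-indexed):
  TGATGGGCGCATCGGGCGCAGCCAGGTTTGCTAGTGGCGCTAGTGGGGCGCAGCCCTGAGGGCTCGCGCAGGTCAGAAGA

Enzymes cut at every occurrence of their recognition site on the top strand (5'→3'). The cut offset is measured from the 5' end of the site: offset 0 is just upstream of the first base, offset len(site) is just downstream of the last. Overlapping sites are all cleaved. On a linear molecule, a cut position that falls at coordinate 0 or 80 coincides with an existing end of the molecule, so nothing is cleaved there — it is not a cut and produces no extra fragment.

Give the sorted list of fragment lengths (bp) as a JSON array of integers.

[8,9,9,10,15,29]

Per-enzyme occurrences:
  JekX (AATCACC, off=5): no sites
  UxaIV (GGGCGCA, off=6): starts [4, 13, 45] → cuts [10, 19, 51]
  XjeI (GCTAGTG, off=5): starts [29, 38] → cuts [34, 43]
  QalI (AGAAGAA, off=5): no sites

Pooled cuts: [10, 19, 34, 43, 51]

Fragment lengths:
  [0,10): 10 bp
  [10,19): 9 bp
  [19,34): 15 bp
  [34,43): 9 bp
  [43,51): 8 bp
  [51,80): 29 bp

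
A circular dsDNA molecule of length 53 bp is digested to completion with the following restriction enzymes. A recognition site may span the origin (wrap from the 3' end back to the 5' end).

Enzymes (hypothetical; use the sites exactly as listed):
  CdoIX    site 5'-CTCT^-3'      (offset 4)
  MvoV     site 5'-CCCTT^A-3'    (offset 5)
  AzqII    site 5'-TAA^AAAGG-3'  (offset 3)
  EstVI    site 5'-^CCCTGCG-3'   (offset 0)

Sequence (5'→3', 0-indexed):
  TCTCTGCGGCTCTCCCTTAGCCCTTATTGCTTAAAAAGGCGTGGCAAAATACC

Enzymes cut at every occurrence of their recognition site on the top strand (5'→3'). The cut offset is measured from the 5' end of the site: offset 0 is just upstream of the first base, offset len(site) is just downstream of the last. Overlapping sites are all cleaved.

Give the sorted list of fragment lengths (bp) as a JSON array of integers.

[2,5,7,8,9,22]

Site scan:
  CdoIX (CTCT, off=4): starts [1, 9, 52] → cuts [3, 5, 13]
  MvoV (CCCTTA, off=5): starts [13, 20] → cuts [18, 25]
  AzqII (TAAAAAGG, off=3): starts [31] → cuts [34]
  EstVI (CCCTGCG, off=0): no sites

Pooled cuts: [3, 5, 13, 18, 25, 34]

Fragments:
  3→5: 2 bp
  5→13: 8 bp
  13→18: 5 bp
  18→25: 7 bp
  25→34: 9 bp
  34→3 (wrap): 53-34+3 = 22 bp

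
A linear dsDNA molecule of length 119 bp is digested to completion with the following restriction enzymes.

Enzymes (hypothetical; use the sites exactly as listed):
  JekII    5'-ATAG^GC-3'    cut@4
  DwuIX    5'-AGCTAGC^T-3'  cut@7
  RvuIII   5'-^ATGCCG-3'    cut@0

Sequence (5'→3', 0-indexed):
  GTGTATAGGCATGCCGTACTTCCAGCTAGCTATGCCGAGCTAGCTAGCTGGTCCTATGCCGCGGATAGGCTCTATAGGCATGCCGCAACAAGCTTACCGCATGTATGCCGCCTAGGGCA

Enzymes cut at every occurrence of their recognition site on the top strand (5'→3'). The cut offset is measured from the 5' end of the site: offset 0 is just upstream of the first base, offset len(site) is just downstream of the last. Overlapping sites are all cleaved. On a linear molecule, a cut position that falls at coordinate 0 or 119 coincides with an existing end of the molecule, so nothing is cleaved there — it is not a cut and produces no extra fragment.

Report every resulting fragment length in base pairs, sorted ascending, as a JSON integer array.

[1,2,2,4,7,8,9,13,13,15,20,25]

Site scan:
  JekII (ATAGGC, off=4): starts [4, 64, 73] → cuts [8, 68, 77]
  DwuIX (AGCTAGCT, off=7): starts [23, 37, 41] → cuts [30, 44, 48]
  RvuIII (ATGCCG, off=0): starts [10, 31, 55, 79, 104] → cuts [10, 31, 55, 79, 104]

All cut coordinates (distinct, sorted): [8, 10, 30, 31, 44, 48, 55, 68, 77, 79, 104]

Fragment lengths:
  [0,8): 8 bp
  [8,10): 2 bp
  [10,30): 20 bp
  [30,31): 1 bp
  [31,44): 13 bp
  [44,48): 4 bp
  [48,55): 7 bp
  [55,68): 13 bp
  [68,77): 9 bp
  [77,79): 2 bp
  [79,104): 25 bp
  [104,119): 15 bp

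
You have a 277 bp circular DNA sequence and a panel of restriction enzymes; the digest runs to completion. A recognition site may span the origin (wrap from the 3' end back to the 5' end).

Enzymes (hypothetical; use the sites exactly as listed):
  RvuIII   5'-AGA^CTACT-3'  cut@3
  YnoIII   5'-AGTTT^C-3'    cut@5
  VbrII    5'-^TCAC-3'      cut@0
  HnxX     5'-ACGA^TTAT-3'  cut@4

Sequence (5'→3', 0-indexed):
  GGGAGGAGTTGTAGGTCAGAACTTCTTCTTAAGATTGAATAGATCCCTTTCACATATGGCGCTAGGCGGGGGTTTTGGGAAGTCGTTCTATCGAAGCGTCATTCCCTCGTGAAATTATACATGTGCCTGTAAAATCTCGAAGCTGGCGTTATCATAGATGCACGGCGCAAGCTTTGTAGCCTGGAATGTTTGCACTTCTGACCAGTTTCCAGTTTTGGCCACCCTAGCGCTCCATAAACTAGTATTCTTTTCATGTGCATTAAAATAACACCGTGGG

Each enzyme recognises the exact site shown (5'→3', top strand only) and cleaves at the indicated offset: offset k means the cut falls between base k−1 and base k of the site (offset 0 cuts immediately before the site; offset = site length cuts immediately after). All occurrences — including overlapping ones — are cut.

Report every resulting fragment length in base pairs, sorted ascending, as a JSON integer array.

Per-enzyme occurrences:
  RvuIII (AGACTACT, off=3): no sites
  YnoIII (AGTTTC, off=5): starts [203] → cuts [208]
  VbrII (TCAC, off=0): starts [49] → cuts [49]
  HnxX (ACGATTAT, off=4): no sites

Pooled cuts: [49, 208]

Fragment lengths:
  49→208: 159 bp
  208→49 (wrap): 277-208+49 = 118 bp

[118,159]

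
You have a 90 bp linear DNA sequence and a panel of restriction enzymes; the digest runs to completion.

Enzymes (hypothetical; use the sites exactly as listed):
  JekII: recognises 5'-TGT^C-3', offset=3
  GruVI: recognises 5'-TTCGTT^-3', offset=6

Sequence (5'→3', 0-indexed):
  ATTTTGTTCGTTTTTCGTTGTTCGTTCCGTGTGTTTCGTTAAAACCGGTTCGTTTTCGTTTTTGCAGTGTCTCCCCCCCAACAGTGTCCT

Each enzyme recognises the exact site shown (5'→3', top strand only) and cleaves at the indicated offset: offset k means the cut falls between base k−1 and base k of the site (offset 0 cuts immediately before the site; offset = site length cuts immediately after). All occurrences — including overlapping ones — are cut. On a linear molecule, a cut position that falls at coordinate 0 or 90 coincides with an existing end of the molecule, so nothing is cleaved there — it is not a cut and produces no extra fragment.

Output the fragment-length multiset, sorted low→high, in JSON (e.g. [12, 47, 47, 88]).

[3,6,7,7,10,12,14,14,17]

Per-enzyme occurrences:
  JekII (TGTC, off=3): starts [67, 84] → cuts [70, 87]
  GruVI (TTCGTT, off=6): starts [6, 13, 20, 34, 48, 54] → cuts [12, 19, 26, 40, 54, 60]

Pooled cuts: [12, 19, 26, 40, 54, 60, 70, 87]

Fragments:
  [0,12): 12 bp
  [12,19): 7 bp
  [19,26): 7 bp
  [26,40): 14 bp
  [40,54): 14 bp
  [54,60): 6 bp
  [60,70): 10 bp
  [70,87): 17 bp
  [87,90): 3 bp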